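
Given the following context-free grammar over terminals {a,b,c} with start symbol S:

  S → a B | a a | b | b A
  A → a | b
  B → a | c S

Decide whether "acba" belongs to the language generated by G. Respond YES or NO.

Convert to CNF:
  S -> T1 B | T1 T1 | T2 A | b
  A -> a | b
  B -> T0 S | a
  T0 -> c
  T1 -> a
  T2 -> b

Fill CYK table bottom-up:
  cell(0,0) a: {A,B,T1}  orig:{A,B}
  cell(1,1) c: {T0}  orig:{}
  cell(2,2) b: {A,S,T2}  orig:{A,S}
  cell(3,3) a: {A,B,T1}  orig:{A,B}
  cell(0,1) ac: ∅
  cell(1,2) cb: {B}
  cell(2,3) ba: {S}
  cell(0,2) acb: {S}
  cell(1,3) cba: {B}
  cell(0,3) acba: {S}

S ∈ T[0,3] ⇒ YES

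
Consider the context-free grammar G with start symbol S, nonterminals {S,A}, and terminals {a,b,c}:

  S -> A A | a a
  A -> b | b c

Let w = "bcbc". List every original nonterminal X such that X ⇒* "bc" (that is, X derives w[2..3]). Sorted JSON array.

CNF form of G:
  S -> A A | T2 T2
  A -> T0 T1 | b
  T0 -> b
  T1 -> c
  T2 -> a

CYK table (by increasing span), restricted to cells inside w[2..3]:
  T[2,2] 'b' = {A,T0}  orig:{A}
  T[3,3] 'c' = {T1}  orig:{}
  T[2,3] 'bc' = {A}

Original NTs in T[2,3] deriving "bc": ["A"]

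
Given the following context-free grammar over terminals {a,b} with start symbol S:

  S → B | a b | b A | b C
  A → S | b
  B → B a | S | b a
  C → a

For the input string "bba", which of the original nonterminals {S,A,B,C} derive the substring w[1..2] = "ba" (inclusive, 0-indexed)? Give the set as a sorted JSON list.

CNF form of G:
  S -> B T0 | T0 T1 | T1 A | T1 C | T1 T0
  A -> B T0 | T0 T1 | T1 A | T1 C | T1 T0 | b
  B -> B T0 | T0 T1 | T1 A | T1 C | T1 T0
  C -> a
  T0 -> a
  T1 -> b

Fill CYK table bottom-up — only the sub-triangle for w[1..2]:
  T[1,1] 'b' = {A,T1}  orig:{A}
  T[2,2] 'a' = {C,T0}  orig:{C}
  T[1,2] 'ba' = {A,B,S}

Original NTs in T[1,2] deriving "ba": ["A", "B", "S"]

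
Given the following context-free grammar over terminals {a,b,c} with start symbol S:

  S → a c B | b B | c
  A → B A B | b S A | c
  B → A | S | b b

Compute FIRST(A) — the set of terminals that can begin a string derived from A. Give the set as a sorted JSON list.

FIRST iteration:
[1]
  A via A→b S A: +{b}
  A via A→c: +{c}
  B via B→A: +{b,c}
  S via S→a c B: +{a}
  S via S→b B: +{b}
  S via S→c: +{c}
  S: {a,b,c}  A: {b,c}  B: {b,c}
[2]
  B via B→S: +{a}
  S: {a,b,c}  A: {b,c}  B: {a,b,c}
[3]
  A via A→B A B: +{a}
  S: {a,b,c}  A: {a,b,c}  B: {a,b,c}
[4] (no change)
  S: {a,b,c}  A: {a,b,c}  B: {a,b,c}

FIRST(A) = ["a", "b", "c"]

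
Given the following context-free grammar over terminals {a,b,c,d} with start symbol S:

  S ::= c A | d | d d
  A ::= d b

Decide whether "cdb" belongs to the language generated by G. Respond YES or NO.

CNF form of G:
  S -> T0 T0 | T2 A | d
  A -> T0 T1
  T0 -> d
  T1 -> b
  T2 -> c

CYK fill:
  cell(0,0) c: {T2}  orig:{}
  cell(1,1) d: {S,T0}  orig:{S}
  cell(2,2) b: {T1}  orig:{}
  cell(0,1) cd: ∅
  cell(1,2) db: {A}
  cell(0,2) cdb: {S}

S ∈ T[0,2] ⇒ YES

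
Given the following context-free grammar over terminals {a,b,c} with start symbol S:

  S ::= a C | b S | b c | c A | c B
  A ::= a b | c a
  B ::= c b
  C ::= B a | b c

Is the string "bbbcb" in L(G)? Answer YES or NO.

Convert to CNF:
  S -> T0 C | T1 S | T1 T2 | T2 A | T2 B
  A -> T0 T1 | T2 T0
  B -> T2 T1
  C -> B T0 | T1 T2
  T0 -> a
  T1 -> b
  T2 -> c

CYK fill:
  cell(0,0) b: {T1}  orig:{}
  cell(1,1) b: {T1}  orig:{}
  cell(2,2) b: {T1}  orig:{}
  cell(3,3) c: {T2}  orig:{}
  cell(4,4) b: {T1}  orig:{}
  cell(0,1) bb: ∅
  cell(1,2) bb: ∅
  cell(2,3) bc: {C,S}
  cell(3,4) cb: {B}
  cell(0,2) bbb: ∅
  cell(1,3) bbc: {S}
  cell(2,4) bcb: ∅
  cell(0,3) bbbc: {S}
  cell(1,4) bbcb: ∅
  cell(0,4) bbbcb: ∅

S ∉ T[0,4] ⇒ NO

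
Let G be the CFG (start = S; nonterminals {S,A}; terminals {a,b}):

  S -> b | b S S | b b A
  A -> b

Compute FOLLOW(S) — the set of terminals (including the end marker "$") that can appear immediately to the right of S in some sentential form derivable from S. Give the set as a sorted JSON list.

Compute FIRST by fixpoint:
[1]
  A via A→b: +{b}
  S via S→b: +{b}
  FIRST(S)={b}  FIRST(A)={b}
[2] done
  FIRST(S)={b}  FIRST(A)={b}

FOLLOW iteration:
FOLLOW(S) := {$}
iter 1:
  S→b S S: FOLLOW(S) ⊇ FIRST(S) = {b}; new: +{b}
  S→b b A: FOLLOW(A) ⊇ FOLLOW(S) ⊇ {$,b}; new: +{$,b}
  S: {$,b}  A: {$,b}
iter 2: done
  S: {$,b}  A: {$,b}

FOLLOW(S) = ["$", "b"]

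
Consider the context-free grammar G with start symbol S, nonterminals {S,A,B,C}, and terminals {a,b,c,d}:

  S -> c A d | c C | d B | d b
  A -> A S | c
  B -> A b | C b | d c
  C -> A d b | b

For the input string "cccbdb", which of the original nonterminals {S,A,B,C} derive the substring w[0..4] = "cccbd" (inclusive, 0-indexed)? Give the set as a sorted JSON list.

Convert to CNF:
  S -> T1 B | T1 T0 | T2 C | T2 X4
  A -> A S | c
  B -> A T0 | C T0 | T1 T2
  C -> A X3 | b
  T0 -> b
  T1 -> d
  T2 -> c
  X3 -> T1 T0
  X4 -> A T1

CYK table (by increasing span), restricted to cells inside w[0..4]:
  [0..0]={A,T2}  "c"  orig:{A}
  [1..1]={A,T2}  "c"  orig:{A}
  [2..2]={A,T2}  "c"  orig:{A}
  [3..3]={C,T0}  "b"  orig:{C}
  [4..4]={T1}  "d"  orig:{}
  [0..1]=∅  "cc"
  [1..2]=∅  "cc"
  [2..3]={B,S}  "cb"
  [3..4]=∅  "bd"
  [0..2]=∅  "ccc"
  [1..3]={A}  "ccb"
  [2..4]=∅  "cbd"
  [0..3]=∅  "cccb"
  [1..4]={X4}  "ccbd"  orig:{}
  [0..4]={S}  "cccbd"

Original NTs in T[0,4] deriving "cccbd": ["S"]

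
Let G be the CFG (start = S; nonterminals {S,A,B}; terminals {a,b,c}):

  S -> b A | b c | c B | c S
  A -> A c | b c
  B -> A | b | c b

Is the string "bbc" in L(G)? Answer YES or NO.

CNF form of G:
  S -> T0 B | T0 S | T1 A | T1 T0
  A -> A T0 | T1 T0
  B -> A T0 | T0 T1 | T1 T0 | b
  T0 -> c
  T1 -> b

CYK fill:
  cell(0,0) b: {B,T1}  orig:{B}
  cell(1,1) b: {B,T1}  orig:{B}
  cell(2,2) c: {T0}  orig:{}
  cell(0,1) bb: ∅
  cell(1,2) bc: {A,B,S}
  cell(0,2) bbc: {S}

S ∈ T[0,2] ⇒ YES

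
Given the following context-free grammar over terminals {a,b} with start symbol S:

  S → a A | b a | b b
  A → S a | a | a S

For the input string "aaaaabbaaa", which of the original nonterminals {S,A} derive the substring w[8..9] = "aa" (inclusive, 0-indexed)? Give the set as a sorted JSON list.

Convert to CNF:
  S -> T0 A | T1 T0 | T1 T1
  A -> S T0 | T0 S | a
  T0 -> a
  T1 -> b

Fill CYK table bottom-up (cells [i..j] with 8 ≤ i ≤ j ≤ 9 only):
  T[8,8] 'a' = {A,T0}  orig:{A}
  T[9,9] 'a' = {A,T0}  orig:{A}
  T[8,9] 'aa' = {S}

Original NTs in T[8,9] deriving "aa": ["S"]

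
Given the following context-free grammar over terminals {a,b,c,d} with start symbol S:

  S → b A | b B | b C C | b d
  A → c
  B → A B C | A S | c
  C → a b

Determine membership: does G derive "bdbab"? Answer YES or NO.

CNF form of G:
  S -> T1 A | T1 B | T1 T2 | T1 X4
  A -> c
  B -> A S | A X3 | c
  C -> T0 T1
  T0 -> a
  T1 -> b
  T2 -> d
  X3 -> B C
  X4 -> C C

CYK table (by increasing span):
  [0..0]={T1}  "b"  orig:{}
  [1..1]={T2}  "d"  orig:{}
  [2..2]={T1}  "b"  orig:{}
  [3..3]={T0}  "a"  orig:{}
  [4..4]={T1}  "b"  orig:{}
  [0..1]={S}  "bd"
  [1..2]=∅  "db"
  [2..3]=∅  "ba"
  [3..4]={C}  "ab"
  [0..2]=∅  "bdb"
  [1..3]=∅  "dba"
  [2..4]=∅  "bab"
  [0..3]=∅  "bdba"
  [1..4]=∅  "dbab"
  [0..4]=∅  "bdbab"

S ∉ T[0,4] ⇒ NO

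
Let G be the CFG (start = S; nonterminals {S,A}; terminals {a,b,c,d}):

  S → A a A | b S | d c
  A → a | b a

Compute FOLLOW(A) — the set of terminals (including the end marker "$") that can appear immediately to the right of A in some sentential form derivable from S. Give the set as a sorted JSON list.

FIRST iteration:
[1]
  A via A→a: +{a}
  A via A→b a: +{b}
  S via S→A a A: +{a,b}
  S via S→d c: +{d}
  S: {a,b,d}  A: {a,b}
[2] done
  S: {a,b,d}  A: {a,b}

FOLLOW sets:
FOLLOW(S) := {$}
round 1:
  S→A a A: FOLLOW(A) ⊇ FIRST(a) = {a}; new: +{a}
  S→A a A: FOLLOW(A) ⊇ FOLLOW(S) ⊇ {$}; new: +{$}
  S: {$}  A: {$,a}
round 2: — fixpoint
  S: {$}  A: {$,a}

FOLLOW(A) = ["$", "a"]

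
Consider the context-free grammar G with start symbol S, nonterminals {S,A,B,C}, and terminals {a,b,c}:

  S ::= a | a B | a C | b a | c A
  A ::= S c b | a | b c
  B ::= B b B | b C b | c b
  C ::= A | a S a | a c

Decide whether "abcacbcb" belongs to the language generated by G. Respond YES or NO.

CNF form of G:
  S -> T0 A | T1 T2 | T2 B | T2 C | a
  A -> S X3 | T1 T0 | a
  B -> B X4 | T0 T1 | T1 X5
  C -> S X6 | T1 T0 | T2 T0 | T2 X7 | a
  T0 -> c
  T1 -> b
  T2 -> a
  X3 -> T0 T1
  X4 -> T1 B
  X5 -> C T1
  X6 -> T0 T1
  X7 -> S T2

Fill CYK table bottom-up:
  T[0,0] 'a' = {A,C,S,T2}  orig:{A,C,S}
  T[1,1] 'b' = {T1}  orig:{}
  T[2,2] 'c' = {T0}  orig:{}
  T[3,3] 'a' = {A,C,S,T2}  orig:{A,C,S}
  T[4,4] 'c' = {T0}  orig:{}
  T[5,5] 'b' = {T1}  orig:{}
  T[6,6] 'c' = {T0}  orig:{}
  T[7,7] 'b' = {T1}  orig:{}
  T[0,1] 'ab' = {X5}  orig:{}
  T[1,2] 'bc' = {A,C}
  T[2,3] 'ca' = {S}
  T[3,4] 'ac' = {C}
  T[4,5] 'cb' = {B,X3,X6}  orig:{B}
  T[5,6] 'bc' = {A,C}
  T[6,7] 'cb' = {B,X3,X6}  orig:{B}
  T[0,2] 'abc' = {S}
  T[1,3] 'bca' = ∅
  T[2,4] 'cac' = ∅
  T[3,5] 'acb' = {A,C,S,X5}  orig:{A,C,S}
  T[4,6] 'cbc' = {S}
  T[5,7] 'bcb' = {X4,X5}  orig:{}
  T[0,3] 'abca' = {X7}  orig:{}
  T[1,4] 'bcac' = ∅
  T[2,5] 'cacb' = {A,C,S}
  T[3,6] 'acbc' = ∅
  T[4,7] 'cbcb' = ∅
  T[0,4] 'abcac' = ∅
  T[1,5] 'bcacb' = ∅
  T[2,6] 'cacbc' = ∅
  T[3,7] 'acbcb' = {A,C}
  T[0,5] 'abcacb' = ∅
  T[1,6] 'bcacbc' = ∅
  T[2,7] 'cacbcb' = {A,C,S}
  T[0,6] 'abcacbc' = ∅
  T[1,7] 'bcacbcb' = ∅
  T[0,7] 'abcacbcb' = ∅

S ∉ T[0,7] ⇒ NO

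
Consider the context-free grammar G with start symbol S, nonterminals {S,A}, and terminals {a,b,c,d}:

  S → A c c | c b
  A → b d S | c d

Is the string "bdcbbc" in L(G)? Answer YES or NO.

Convert to CNF:
  S -> A X4 | T2 T0
  A -> T0 X3 | T2 T1
  T0 -> b
  T1 -> d
  T2 -> c
  X3 -> T1 S
  X4 -> T2 T2

Fill CYK table bottom-up:
  cell(0,0) b: {T0}  orig:{}
  cell(1,1) d: {T1}  orig:{}
  cell(2,2) c: {T2}  orig:{}
  cell(3,3) b: {T0}  orig:{}
  cell(4,4) b: {T0}  orig:{}
  cell(5,5) c: {T2}  orig:{}
  cell(0,1) bd: ∅
  cell(1,2) dc: ∅
  cell(2,3) cb: {S}
  cell(3,4) bb: ∅
  cell(4,5) bc: ∅
  cell(0,2) bdc: ∅
  cell(1,3) dcb: {X3}  orig:{}
  cell(2,4) cbb: ∅
  cell(3,5) bbc: ∅
  cell(0,3) bdcb: {A}
  cell(1,4) dcbb: ∅
  cell(2,5) cbbc: ∅
  cell(0,4) bdcbb: ∅
  cell(1,5) dcbbc: ∅
  cell(0,5) bdcbbc: ∅

S ∉ T[0,5] ⇒ NO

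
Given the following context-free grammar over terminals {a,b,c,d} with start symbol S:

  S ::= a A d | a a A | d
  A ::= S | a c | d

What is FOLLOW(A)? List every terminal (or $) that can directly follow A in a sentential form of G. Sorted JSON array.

FIRST sets, iterate to fixpoint:
[1]
  A via A→a c: +{a}
  A via A→d: +{d}
  S via S→a A d: +{a}
  S via S→d: +{d}
  FIRST(S)={a,d}  FIRST(A)={a,d}
[2] — fixpoint
  FIRST(S)={a,d}  FIRST(A)={a,d}

FOLLOW iteration:
seed FOLLOW(S) with $
round 1:
  S→a A d: FOLLOW(A) ⊇ FIRST(d) = {d}; new: +{d}
  S→a a A: FOLLOW(A) ⊇ FOLLOW(S) ⊇ {$}; new: +{$}
  FOLLOW(S)={$}  FOLLOW(A)={$,d}
round 2:
  A→S: FOLLOW(S) ⊇ FOLLOW(A) ⊇ {$,d}; new: +{d}
  FOLLOW(S)={$,d}  FOLLOW(A)={$,d}
round 3: — fixpoint
  FOLLOW(S)={$,d}  FOLLOW(A)={$,d}

FOLLOW(A) = ["$", "d"]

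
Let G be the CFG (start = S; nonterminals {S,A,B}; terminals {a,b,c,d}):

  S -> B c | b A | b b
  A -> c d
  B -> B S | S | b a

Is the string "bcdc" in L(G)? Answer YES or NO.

CNF form of G:
  S -> B T0 | T2 A | T2 T2
  A -> T0 T1
  B -> B S | B T0 | T2 A | T2 T2 | T2 T3
  T0 -> c
  T1 -> d
  T2 -> b
  T3 -> a

Fill CYK table bottom-up:
  T[0,0] 'b' = {T2}  orig:{}
  T[1,1] 'c' = {T0}  orig:{}
  T[2,2] 'd' = {T1}  orig:{}
  T[3,3] 'c' = {T0}  orig:{}
  T[0,1] 'bc' = ∅
  T[1,2] 'cd' = {A}
  T[2,3] 'dc' = ∅
  T[0,2] 'bcd' = {B,S}
  T[1,3] 'cdc' = ∅
  T[0,3] 'bcdc' = {B,S}

S ∈ T[0,3] ⇒ YES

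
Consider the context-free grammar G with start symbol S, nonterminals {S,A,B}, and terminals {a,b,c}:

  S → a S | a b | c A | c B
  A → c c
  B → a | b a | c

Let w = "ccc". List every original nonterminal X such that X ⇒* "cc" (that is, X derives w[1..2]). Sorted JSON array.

Convert to CNF:
  S -> T0 A | T0 B | T2 S | T2 T1
  A -> T0 T0
  B -> T1 T2 | a | c
  T0 -> c
  T1 -> b
  T2 -> a

CYK table (by increasing span) (cells [i..j] with 1 ≤ i ≤ j ≤ 2 only):
  [1..1]={B,T0}  "c"  orig:{B}
  [2..2]={B,T0}  "c"  orig:{B}
  [1..2]={A,S}  "cc"

Original NTs in T[1,2] deriving "cc": ["A", "S"]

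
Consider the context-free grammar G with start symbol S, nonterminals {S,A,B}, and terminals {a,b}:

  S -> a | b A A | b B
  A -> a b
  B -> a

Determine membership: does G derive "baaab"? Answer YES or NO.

CNF form of G:
  S -> T1 B | T1 X2 | a
  A -> T0 T1
  B -> a
  T0 -> a
  T1 -> b
  X2 -> A A

Fill CYK table bottom-up:
  cell(0,0) b: {T1}  orig:{}
  cell(1,1) a: {B,S,T0}  orig:{B,S}
  cell(2,2) a: {B,S,T0}  orig:{B,S}
  cell(3,3) a: {B,S,T0}  orig:{B,S}
  cell(4,4) b: {T1}  orig:{}
  cell(0,1) ba: {S}
  cell(1,2) aa: ∅
  cell(2,3) aa: ∅
  cell(3,4) ab: {A}
  cell(0,2) baa: ∅
  cell(1,3) aaa: ∅
  cell(2,4) aab: ∅
  cell(0,3) baaa: ∅
  cell(1,4) aaab: ∅
  cell(0,4) baaab: ∅

S ∉ T[0,4] ⇒ NO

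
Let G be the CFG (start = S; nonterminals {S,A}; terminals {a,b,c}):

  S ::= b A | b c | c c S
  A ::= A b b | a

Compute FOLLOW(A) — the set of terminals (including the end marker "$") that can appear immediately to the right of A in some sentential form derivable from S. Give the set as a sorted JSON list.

FIRST iteration:
[1]
  A via A→a: +{a}
  S via S→b A: +{b}
  S via S→c c S: +{c}
  S: {b,c}  A: {a}
[2] — fixpoint
  S: {b,c}  A: {a}

FOLLOW sets:
seed FOLLOW(S) with $
iter 1:
  A→A b b: FOLLOW(A) ⊇ FIRST(b) = {b}; new: +{b}
  S→b A: FOLLOW(A) ⊇ FOLLOW(S) ⊇ {$}; new: +{$}
  S: {$}  A: {$,b}
iter 2: — fixpoint
  S: {$}  A: {$,b}

FOLLOW(A) = ["$", "b"]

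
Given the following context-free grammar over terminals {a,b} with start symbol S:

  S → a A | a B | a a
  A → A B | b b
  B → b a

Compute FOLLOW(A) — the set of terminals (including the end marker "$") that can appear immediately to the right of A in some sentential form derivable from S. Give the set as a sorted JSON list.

FIRST iteration:
iter 1:
  A via A→b b: +{b}
  B via B→b a: +{b}
  S via S→a A: +{a}
  FIRST[S]={a}  FIRST[A]={b}  FIRST[B]={b}
iter 2: done
  FIRST[S]={a}  FIRST[A]={b}  FIRST[B]={b}

FOLLOW sets:
seed FOLLOW(S) with $
iter 1:
  A→A B: FOLLOW(A) ⊇ FIRST(B) = {b}; new: +{b}
  A→A B: FOLLOW(B) ⊇ FOLLOW(A) ⊇ {b}; new: +{b}
  S→a A: FOLLOW(A) ⊇ FOLLOW(S) ⊇ {$}; new: +{$}
  S→a B: FOLLOW(B) ⊇ FOLLOW(S) ⊇ {$}; new: +{$}
  FOLLOW[S]={$}  FOLLOW[A]={$,b}  FOLLOW[B]={$,b}
iter 2: (stable)
  FOLLOW[S]={$}  FOLLOW[A]={$,b}  FOLLOW[B]={$,b}

FOLLOW(A) = ["$", "b"]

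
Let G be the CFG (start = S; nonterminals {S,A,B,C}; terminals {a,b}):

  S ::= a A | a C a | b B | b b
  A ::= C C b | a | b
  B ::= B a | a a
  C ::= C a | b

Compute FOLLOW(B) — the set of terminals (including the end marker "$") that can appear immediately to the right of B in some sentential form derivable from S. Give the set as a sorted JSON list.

FIRST sets, iterate to fixpoint:
iter 1:
  A via A→a: +{a}
  A via A→b: +{b}
  B via B→a a: +{a}
  C via C→b: +{b}
  S via S→a A: +{a}
  S via S→b B: +{b}
  FIRST(S)={a,b}  FIRST(A)={a,b}  FIRST(B)={a}  FIRST(C)={b}
iter 2: (stable)
  FIRST(S)={a,b}  FIRST(A)={a,b}  FIRST(B)={a}  FIRST(C)={b}

FOLLOW iteration:
FOLLOW(S) := {$}
round 1:
  A→C C b: FOLLOW(C) ⊇ FIRST(C) = {b}; new: +{b}
  B→B a: FOLLOW(B) ⊇ FIRST(a) = {a}; new: +{a}
  C→C a: FOLLOW(C) ⊇ FIRST(a) = {a}; new: +{a}
  S→a A: FOLLOW(A) ⊇ FOLLOW(S) ⊇ {$}; new: +{$}
  S→b B: FOLLOW(B) ⊇ FOLLOW(S) ⊇ {$}; new: +{$}
  FOLLOW[S]={$}  FOLLOW[A]={$}  FOLLOW[B]={$,a}  FOLLOW[C]={a,b}
round 2: (no change)
  FOLLOW[S]={$}  FOLLOW[A]={$}  FOLLOW[B]={$,a}  FOLLOW[C]={a,b}

FOLLOW(B) = ["$", "a"]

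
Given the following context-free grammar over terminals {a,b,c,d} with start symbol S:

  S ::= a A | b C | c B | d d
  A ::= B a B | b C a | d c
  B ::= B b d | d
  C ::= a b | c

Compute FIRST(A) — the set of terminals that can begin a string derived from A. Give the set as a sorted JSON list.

FIRST iteration:
iter 1:
  A via A→b C a: +{b}
  A via A→d c: +{d}
  B via B→d: +{d}
  C via C→a b: +{a}
  C via C→c: +{c}
  S via S→a A: +{a}
  S via S→b C: +{b}
  S via S→c B: +{c}
  S via S→d d: +{d}
  S: {a,b,c,d}  A: {b,d}  B: {d}  C: {a,c}
iter 2: (stable)
  S: {a,b,c,d}  A: {b,d}  B: {d}  C: {a,c}

FIRST(A) = ["b", "d"]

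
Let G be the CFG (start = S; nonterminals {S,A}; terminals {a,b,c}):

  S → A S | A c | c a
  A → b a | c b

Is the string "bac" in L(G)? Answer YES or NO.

CNF form of G:
  S -> A S | A T2 | T2 T1
  A -> T0 T1 | T2 T0
  T0 -> b
  T1 -> a
  T2 -> c

CYK table (by increasing span):
  T[0,0] 'b' = {T0}  orig:{}
  T[1,1] 'a' = {T1}  orig:{}
  T[2,2] 'c' = {T2}  orig:{}
  T[0,1] 'ba' = {A}
  T[1,2] 'ac' = ∅
  T[0,2] 'bac' = {S}

S ∈ T[0,2] ⇒ YES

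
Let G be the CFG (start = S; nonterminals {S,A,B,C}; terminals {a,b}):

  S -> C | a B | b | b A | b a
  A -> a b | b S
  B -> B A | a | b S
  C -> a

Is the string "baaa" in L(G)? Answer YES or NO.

CNF form of G:
  S -> T0 B | T1 A | T1 T0 | a | b
  A -> T0 T1 | T1 S
  B -> B A | T1 S | a
  C -> a
  T0 -> a
  T1 -> b

Fill CYK table bottom-up:
  cell(0,0) b: {S,T1}  orig:{S}
  cell(1,1) a: {B,C,S,T0}  orig:{B,C,S}
  cell(2,2) a: {B,C,S,T0}  orig:{B,C,S}
  cell(3,3) a: {B,C,S,T0}  orig:{B,C,S}
  cell(0,1) ba: {A,B,S}
  cell(1,2) aa: {S}
  cell(2,3) aa: {S}
  cell(0,2) baa: {A,B}
  cell(1,3) aaa: ∅
  cell(0,3) baaa: ∅

S ∉ T[0,3] ⇒ NO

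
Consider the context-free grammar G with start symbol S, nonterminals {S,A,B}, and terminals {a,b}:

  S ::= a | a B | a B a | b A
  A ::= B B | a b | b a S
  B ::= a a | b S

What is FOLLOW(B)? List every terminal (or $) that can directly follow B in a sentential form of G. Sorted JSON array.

Compute FIRST by fixpoint:
[1]
  A via A→a b: +{a}
  A via A→b a S: +{b}
  B via B→a a: +{a}
  B via B→b S: +{b}
  S via S→a: +{a}
  S via S→b A: +{b}
  FIRST[S]={a,b}  FIRST[A]={a,b}  FIRST[B]={a,b}
[2] (no change)
  FIRST[S]={a,b}  FIRST[A]={a,b}  FIRST[B]={a,b}

FOLLOW sets:
seed FOLLOW(S) with $
[1]
  A→B B: FOLLOW(B) ⊇ FIRST(B) = {a,b}; new: +{a,b}
  B→b S: FOLLOW(S) ⊇ FOLLOW(B) ⊇ {a,b}; new: +{a,b}
  S→a B: FOLLOW(B) ⊇ FOLLOW(S) ⊇ {$,a,b}; new: +{$}
  S→b A: FOLLOW(A) ⊇ FOLLOW(S) ⊇ {$,a,b}; new: +{$,a,b}
  FOLLOW[S]={$,a,b}  FOLLOW[A]={$,a,b}  FOLLOW[B]={$,a,b}
[2] done
  FOLLOW[S]={$,a,b}  FOLLOW[A]={$,a,b}  FOLLOW[B]={$,a,b}

FOLLOW(B) = ["$", "a", "b"]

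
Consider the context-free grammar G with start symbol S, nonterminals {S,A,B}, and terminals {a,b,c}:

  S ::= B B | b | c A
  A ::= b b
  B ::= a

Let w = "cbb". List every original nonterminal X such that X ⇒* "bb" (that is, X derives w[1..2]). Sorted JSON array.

CNF form of G:
  S -> B B | T1 A | b
  A -> T0 T0
  B -> a
  T0 -> b
  T1 -> c

Fill CYK table bottom-up, restricted to cells inside w[1..2]:
  cell(1,1) b: {S,T0}  orig:{S}
  cell(2,2) b: {S,T0}  orig:{S}
  cell(1,2) bb: {A}

Original NTs in T[1,2] deriving "bb": ["A"]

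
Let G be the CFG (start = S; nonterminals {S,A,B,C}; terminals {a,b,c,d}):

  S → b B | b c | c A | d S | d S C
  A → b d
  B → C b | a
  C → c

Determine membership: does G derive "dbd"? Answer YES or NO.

CNF form of G:
  S -> T0 B | T0 T2 | T1 S | T1 X3 | T2 A
  A -> T0 T1
  B -> C T0 | a
  C -> c
  T0 -> b
  T1 -> d
  T2 -> c
  X3 -> S C

CYK table (by increasing span):
  cell(0,0) d: {T1}  orig:{}
  cell(1,1) b: {T0}  orig:{}
  cell(2,2) d: {T1}  orig:{}
  cell(0,1) db: ∅
  cell(1,2) bd: {A}
  cell(0,2) dbd: ∅

S ∉ T[0,2] ⇒ NO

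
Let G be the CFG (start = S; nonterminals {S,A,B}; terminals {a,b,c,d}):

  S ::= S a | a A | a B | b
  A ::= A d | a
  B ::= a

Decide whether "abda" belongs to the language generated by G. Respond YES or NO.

CNF form of G:
  S -> S T1 | T1 A | T1 B | b
  A -> A T0 | a
  B -> a
  T0 -> d
  T1 -> a

CYK fill:
  [0..0]={A,B,T1}  "a"  orig:{A,B}
  [1..1]={S}  "b"
  [2..2]={T0}  "d"  orig:{}
  [3..3]={A,B,T1}  "a"  orig:{A,B}
  [0..1]=∅  "ab"
  [1..2]=∅  "bd"
  [2..3]=∅  "da"
  [0..2]=∅  "abd"
  [1..3]=∅  "bda"
  [0..3]=∅  "abda"

S ∉ T[0,3] ⇒ NO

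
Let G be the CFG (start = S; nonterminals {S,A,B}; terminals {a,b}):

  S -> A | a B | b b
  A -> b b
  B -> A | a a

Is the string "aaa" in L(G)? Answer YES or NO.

Convert to CNF:
  S -> T0 T0 | T1 B
  A -> T0 T0
  B -> T0 T0 | T1 T1
  T0 -> b
  T1 -> a

CYK table (by increasing span):
  T[0,0] 'a' = {T1}  orig:{}
  T[1,1] 'a' = {T1}  orig:{}
  T[2,2] 'a' = {T1}  orig:{}
  T[0,1] 'aa' = {B}
  T[1,2] 'aa' = {B}
  T[0,2] 'aaa' = {S}

S ∈ T[0,2] ⇒ YES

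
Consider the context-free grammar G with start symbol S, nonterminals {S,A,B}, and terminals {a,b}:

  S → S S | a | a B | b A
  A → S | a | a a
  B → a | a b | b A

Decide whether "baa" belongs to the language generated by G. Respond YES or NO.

Convert to CNF:
  S -> S S | T0 B | T1 A | a
  A -> S S | T0 B | T0 T0 | T1 A | a
  B -> T0 T1 | T1 A | a
  T0 -> a
  T1 -> b

Fill CYK table bottom-up:
  T[0,0] 'b' = {T1}  orig:{}
  T[1,1] 'a' = {A,B,S,T0}  orig:{A,B,S}
  T[2,2] 'a' = {A,B,S,T0}  orig:{A,B,S}
  T[0,1] 'ba' = {A,B,S}
  T[1,2] 'aa' = {A,S}
  T[0,2] 'baa' = {A,B,S}

S ∈ T[0,2] ⇒ YES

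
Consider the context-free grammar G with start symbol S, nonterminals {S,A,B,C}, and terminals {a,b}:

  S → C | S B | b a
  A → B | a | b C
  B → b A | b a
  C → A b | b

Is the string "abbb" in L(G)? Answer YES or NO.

Convert to CNF:
  S -> A T0 | S B | T0 T1 | b
  A -> T0 A | T0 C | T0 T1 | a
  B -> T0 A | T0 T1
  C -> A T0 | b
  T0 -> b
  T1 -> a

CYK table (by increasing span):
  [0..0]={A,T1}  "a"  orig:{A}
  [1..1]={C,S,T0}  "b"  orig:{C,S}
  [2..2]={C,S,T0}  "b"  orig:{C,S}
  [3..3]={C,S,T0}  "b"  orig:{C,S}
  [0..1]={C,S}  "ab"
  [1..2]={A}  "bb"
  [2..3]={A}  "bb"
  [0..2]=∅  "abb"
  [1..3]={A,B,C,S}  "bbb"
  [0..3]=∅  "abbb"

S ∉ T[0,3] ⇒ NO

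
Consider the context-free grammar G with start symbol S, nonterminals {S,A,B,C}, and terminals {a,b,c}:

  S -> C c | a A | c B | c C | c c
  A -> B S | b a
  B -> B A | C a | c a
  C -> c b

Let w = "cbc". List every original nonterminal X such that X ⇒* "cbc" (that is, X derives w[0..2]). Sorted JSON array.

Convert to CNF:
  S -> C T2 | T1 A | T2 B | T2 C | T2 T2
  A -> B S | T0 T1
  B -> B A | C T1 | T2 T1
  C -> T2 T0
  T0 -> b
  T1 -> a
  T2 -> c

CYK fill — only the sub-triangle for w[0..2]:
  [0..0]={T2}  "c"  orig:{}
  [1..1]={T0}  "b"  orig:{}
  [2..2]={T2}  "c"  orig:{}
  [0..1]={C}  "cb"
  [1..2]=∅  "bc"
  [0..2]={S}  "cbc"

Original NTs in T[0,2] deriving "cbc": ["S"]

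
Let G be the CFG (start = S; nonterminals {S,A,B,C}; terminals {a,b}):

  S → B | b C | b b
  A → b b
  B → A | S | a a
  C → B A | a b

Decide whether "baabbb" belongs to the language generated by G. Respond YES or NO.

CNF form of G:
  S -> T0 C | T0 T0 | T1 T1
  A -> T0 T0
  B -> T0 C | T0 T0 | T1 T1
  C -> B A | T1 T0
  T0 -> b
  T1 -> a

CYK table (by increasing span):
  T[0,0] 'b' = {T0}  orig:{}
  T[1,1] 'a' = {T1}  orig:{}
  T[2,2] 'a' = {T1}  orig:{}
  T[3,3] 'b' = {T0}  orig:{}
  T[4,4] 'b' = {T0}  orig:{}
  T[5,5] 'b' = {T0}  orig:{}
  T[0,1] 'ba' = ∅
  T[1,2] 'aa' = {B,S}
  T[2,3] 'ab' = {C}
  T[3,4] 'bb' = {A,B,S}
  T[4,5] 'bb' = {A,B,S}
  T[0,2] 'baa' = ∅
  T[1,3] 'aab' = ∅
  T[2,4] 'abb' = ∅
  T[3,5] 'bbb' = ∅
  T[0,3] 'baab' = ∅
  T[1,4] 'aabb' = {C}
  T[2,5] 'abbb' = ∅
  T[0,4] 'baabb' = {B,S}
  T[1,5] 'aabbb' = ∅
  T[0,5] 'baabbb' = ∅

S ∉ T[0,5] ⇒ NO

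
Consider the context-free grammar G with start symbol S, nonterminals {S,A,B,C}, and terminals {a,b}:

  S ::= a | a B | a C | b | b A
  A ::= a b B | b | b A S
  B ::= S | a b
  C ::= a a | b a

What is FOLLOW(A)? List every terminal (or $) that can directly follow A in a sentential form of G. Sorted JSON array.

FIRST sets, iterate to fixpoint:
iter 1:
  A via A→a b B: +{a}
  A via A→b: +{b}
  B via B→a b: +{a}
  C via C→a a: +{a}
  C via C→b a: +{b}
  S via S→a: +{a}
  S via S→b: +{b}
  FIRST(S)={a,b}  FIRST(A)={a,b}  FIRST(B)={a}  FIRST(C)={a,b}
iter 2:
  B via B→S: +{b}
  FIRST(S)={a,b}  FIRST(A)={a,b}  FIRST(B)={a,b}  FIRST(C)={a,b}
iter 3: — fixpoint
  FIRST(S)={a,b}  FIRST(A)={a,b}  FIRST(B)={a,b}  FIRST(C)={a,b}

Compute FOLLOW by fixpoint:
FOLLOW(S) := {$}
round 1:
  A→b A S: FOLLOW(A) ⊇ FIRST(S) = {a,b}; new: +{a,b}
  A→b A S: FOLLOW(S) ⊇ FOLLOW(A) ⊇ {a,b}; new: +{a,b}
  S→a B: FOLLOW(B) ⊇ FOLLOW(S) ⊇ {$,a,b}; new: +{$,a,b}
  S→a C: FOLLOW(C) ⊇ FOLLOW(S) ⊇ {$,a,b}; new: +{$,a,b}
  S→b A: FOLLOW(A) ⊇ FOLLOW(S) ⊇ {$,a,b}; new: +{$}
  FOLLOW(S)={$,a,b}  FOLLOW(A)={$,a,b}  FOLLOW(B)={$,a,b}  FOLLOW(C)={$,a,b}
round 2: — fixpoint
  FOLLOW(S)={$,a,b}  FOLLOW(A)={$,a,b}  FOLLOW(B)={$,a,b}  FOLLOW(C)={$,a,b}

FOLLOW(A) = ["$", "a", "b"]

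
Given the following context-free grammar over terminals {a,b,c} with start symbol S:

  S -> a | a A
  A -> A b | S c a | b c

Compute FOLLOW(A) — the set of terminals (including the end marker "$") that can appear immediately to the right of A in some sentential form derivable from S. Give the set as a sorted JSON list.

FIRST sets, iterate to fixpoint:
iter 1:
  A via A→b c: +{b}
  S via S→a: +{a}
  S: {a}  A: {b}
iter 2:
  A via A→S c a: +{a}
  S: {a}  A: {a,b}
iter 3: done
  S: {a}  A: {a,b}

FOLLOW sets:
seed FOLLOW(S) with $
[1]
  A→A b: FOLLOW(A) ⊇ FIRST(b) = {b}; new: +{b}
  A→S c a: FOLLOW(S) ⊇ FIRST(c) = {c}; new: +{c}
  S→a A: FOLLOW(A) ⊇ FOLLOW(S) ⊇ {$,c}; new: +{$,c}
  S: {$,c}  A: {$,b,c}
[2] (stable)
  S: {$,c}  A: {$,b,c}

FOLLOW(A) = ["$", "b", "c"]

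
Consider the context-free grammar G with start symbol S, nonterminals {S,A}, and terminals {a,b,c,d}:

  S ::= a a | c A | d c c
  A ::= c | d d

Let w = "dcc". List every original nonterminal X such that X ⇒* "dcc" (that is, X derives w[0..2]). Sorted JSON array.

CNF form of G:
  S -> T0 X3 | T1 T1 | T2 A
  A -> T0 T0 | c
  T0 -> d
  T1 -> a
  T2 -> c
  X3 -> T2 T2

CYK table (by increasing span) (cells [i..j] with 0 ≤ i ≤ j ≤ 2 only):
  cell(0,0) d: {T0}  orig:{}
  cell(1,1) c: {A,T2}  orig:{A}
  cell(2,2) c: {A,T2}  orig:{A}
  cell(0,1) dc: ∅
  cell(1,2) cc: {S,X3}  orig:{S}
  cell(0,2) dcc: {S}

Original NTs in T[0,2] deriving "dcc": ["S"]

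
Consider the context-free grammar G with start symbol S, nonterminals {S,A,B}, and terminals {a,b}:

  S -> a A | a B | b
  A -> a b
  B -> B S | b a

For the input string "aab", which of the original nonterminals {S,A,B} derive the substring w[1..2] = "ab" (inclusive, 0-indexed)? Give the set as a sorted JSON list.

Convert to CNF:
  S -> T0 A | T0 B | b
  A -> T0 T1
  B -> B S | T1 T0
  T0 -> a
  T1 -> b

CYK table (by increasing span) (cells [i..j] with 1 ≤ i ≤ j ≤ 2 only):
  T[1,1] 'a' = {T0}  orig:{}
  T[2,2] 'b' = {S,T1}  orig:{S}
  T[1,2] 'ab' = {A}

Original NTs in T[1,2] deriving "ab": ["A"]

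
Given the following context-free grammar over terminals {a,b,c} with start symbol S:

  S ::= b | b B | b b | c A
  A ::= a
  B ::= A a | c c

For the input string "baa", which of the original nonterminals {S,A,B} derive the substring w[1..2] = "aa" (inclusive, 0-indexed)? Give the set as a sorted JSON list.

Convert to CNF:
  S -> T1 A | T2 B | T2 T2 | b
  A -> a
  B -> A T0 | T1 T1
  T0 -> a
  T1 -> c
  T2 -> b

CYK fill (cells [i..j] with 1 ≤ i ≤ j ≤ 2 only):
  T[1,1] 'a' = {A,T0}  orig:{A}
  T[2,2] 'a' = {A,T0}  orig:{A}
  T[1,2] 'aa' = {B}

Original NTs in T[1,2] deriving "aa": ["B"]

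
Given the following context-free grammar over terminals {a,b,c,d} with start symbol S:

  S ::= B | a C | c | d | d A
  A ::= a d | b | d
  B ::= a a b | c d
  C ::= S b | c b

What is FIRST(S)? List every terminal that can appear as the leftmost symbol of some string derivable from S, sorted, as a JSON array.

Compute FIRST by fixpoint:
round 1:
  A via A→a d: +{a}
  A via A→b: +{b}
  A via A→d: +{d}
  B via B→a a b: +{a}
  B via B→c d: +{c}
  C via C→c b: +{c}
  S via S→B: +{a,c}
  S via S→d: +{d}
  FIRST[S]={a,c,d}  FIRST[A]={a,b,d}  FIRST[B]={a,c}  FIRST[C]={c}
round 2:
  C via C→S b: +{a,d}
  FIRST[S]={a,c,d}  FIRST[A]={a,b,d}  FIRST[B]={a,c}  FIRST[C]={a,c,d}
round 3: (no change)
  FIRST[S]={a,c,d}  FIRST[A]={a,b,d}  FIRST[B]={a,c}  FIRST[C]={a,c,d}

FIRST(S) = ["a", "c", "d"]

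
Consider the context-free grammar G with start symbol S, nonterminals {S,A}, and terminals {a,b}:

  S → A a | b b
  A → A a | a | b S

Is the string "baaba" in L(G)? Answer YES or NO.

Convert to CNF:
  S -> A T0 | T1 T1
  A -> A T0 | T1 S | a
  T0 -> a
  T1 -> b

CYK fill:
  cell(0,0) b: {T1}  orig:{}
  cell(1,1) a: {A,T0}  orig:{A}
  cell(2,2) a: {A,T0}  orig:{A}
  cell(3,3) b: {T1}  orig:{}
  cell(4,4) a: {A,T0}  orig:{A}
  cell(0,1) ba: ∅
  cell(1,2) aa: {A,S}
  cell(2,3) ab: ∅
  cell(3,4) ba: ∅
  cell(0,2) baa: {A}
  cell(1,3) aab: ∅
  cell(2,4) aba: ∅
  cell(0,3) baab: ∅
  cell(1,4) aaba: ∅
  cell(0,4) baaba: ∅

S ∉ T[0,4] ⇒ NO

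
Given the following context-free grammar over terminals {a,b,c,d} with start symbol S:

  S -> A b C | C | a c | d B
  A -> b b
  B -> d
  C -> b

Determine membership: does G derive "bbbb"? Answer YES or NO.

CNF form of G:
  S -> A X4 | T1 T2 | T3 B | b
  A -> T0 T0
  B -> d
  C -> b
  T0 -> b
  T1 -> a
  T2 -> c
  T3 -> d
  X4 -> T0 C

Fill CYK table bottom-up:
  cell(0,0) b: {C,S,T0}  orig:{C,S}
  cell(1,1) b: {C,S,T0}  orig:{C,S}
  cell(2,2) b: {C,S,T0}  orig:{C,S}
  cell(3,3) b: {C,S,T0}  orig:{C,S}
  cell(0,1) bb: {A,X4}  orig:{A}
  cell(1,2) bb: {A,X4}  orig:{A}
  cell(2,3) bb: {A,X4}  orig:{A}
  cell(0,2) bbb: ∅
  cell(1,3) bbb: ∅
  cell(0,3) bbbb: {S}

S ∈ T[0,3] ⇒ YES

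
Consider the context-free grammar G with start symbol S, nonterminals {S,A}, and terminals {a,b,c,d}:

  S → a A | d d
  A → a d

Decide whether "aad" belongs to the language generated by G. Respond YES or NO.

Convert to CNF:
  S -> T0 A | T1 T1
  A -> T0 T1
  T0 -> a
  T1 -> d

Fill CYK table bottom-up:
  [0..0]={T0}  "a"  orig:{}
  [1..1]={T0}  "a"  orig:{}
  [2..2]={T1}  "d"  orig:{}
  [0..1]=∅  "aa"
  [1..2]={A}  "ad"
  [0..2]={S}  "aad"

S ∈ T[0,2] ⇒ YES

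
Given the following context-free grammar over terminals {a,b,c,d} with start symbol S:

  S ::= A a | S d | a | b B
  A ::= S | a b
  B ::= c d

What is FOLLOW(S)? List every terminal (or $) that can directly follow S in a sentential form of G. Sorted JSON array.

FIRST iteration:
[1]
  A via A→a b: +{a}
  B via B→c d: +{c}
  S via S→A a: +{a}
  S via S→b B: +{b}
  FIRST(S)={a,b}  FIRST(A)={a}  FIRST(B)={c}
[2]
  A via A→S: +{b}
  FIRST(S)={a,b}  FIRST(A)={a,b}  FIRST(B)={c}
[3] — fixpoint
  FIRST(S)={a,b}  FIRST(A)={a,b}  FIRST(B)={c}

FOLLOW iteration:
seed FOLLOW(S) with $
round 1:
  S→A a: FOLLOW(A) ⊇ FIRST(a) = {a}; new: +{a}
  S→S d: FOLLOW(S) ⊇ FIRST(d) = {d}; new: +{d}
  S→b B: FOLLOW(B) ⊇ FOLLOW(S) ⊇ {$,d}; new: +{$,d}
  FOLLOW(S)={$,d}  FOLLOW(A)={a}  FOLLOW(B)={$,d}
round 2:
  A→S: FOLLOW(S) ⊇ FOLLOW(A) ⊇ {a}; new: +{a}
  S→b B: FOLLOW(B) ⊇ FOLLOW(S) ⊇ {$,a,d}; new: +{a}
  FOLLOW(S)={$,a,d}  FOLLOW(A)={a}  FOLLOW(B)={$,a,d}
round 3: (no change)
  FOLLOW(S)={$,a,d}  FOLLOW(A)={a}  FOLLOW(B)={$,a,d}

FOLLOW(S) = ["$", "a", "d"]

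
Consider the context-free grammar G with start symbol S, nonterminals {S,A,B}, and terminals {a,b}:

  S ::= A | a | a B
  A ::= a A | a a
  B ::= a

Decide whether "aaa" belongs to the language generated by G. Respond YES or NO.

Convert to CNF:
  S -> T0 A | T0 B | T0 T0 | a
  A -> T0 A | T0 T0
  B -> a
  T0 -> a

CYK table (by increasing span):
  cell(0,0) a: {B,S,T0}  orig:{B,S}
  cell(1,1) a: {B,S,T0}  orig:{B,S}
  cell(2,2) a: {B,S,T0}  orig:{B,S}
  cell(0,1) aa: {A,S}
  cell(1,2) aa: {A,S}
  cell(0,2) aaa: {A,S}

S ∈ T[0,2] ⇒ YES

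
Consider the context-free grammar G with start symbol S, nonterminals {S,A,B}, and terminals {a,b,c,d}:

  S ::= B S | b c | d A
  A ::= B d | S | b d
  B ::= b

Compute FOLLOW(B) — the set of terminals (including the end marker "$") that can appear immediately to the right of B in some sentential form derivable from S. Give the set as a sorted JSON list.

Compute FIRST by fixpoint:
iter 1:
  A via A→b d: +{b}
  B via B→b: +{b}
  S via S→B S: +{b}
  S via S→d A: +{d}
  S: {b,d}  A: {b}  B: {b}
iter 2:
  A via A→S: +{d}
  S: {b,d}  A: {b,d}  B: {b}
iter 3: done
  S: {b,d}  A: {b,d}  B: {b}

FOLLOW sets:
FOLLOW(S) := {$}
iter 1:
  A→B d: FOLLOW(B) ⊇ FIRST(d) = {d}; new: +{d}
  S→B S: FOLLOW(B) ⊇ FIRST(S) = {b,d}; new: +{b}
  S→d A: FOLLOW(A) ⊇ FOLLOW(S) ⊇ {$}; new: +{$}
  FOLLOW(S)={$}  FOLLOW(A)={$}  FOLLOW(B)={b,d}
iter 2: — fixpoint
  FOLLOW(S)={$}  FOLLOW(A)={$}  FOLLOW(B)={b,d}

FOLLOW(B) = ["b", "d"]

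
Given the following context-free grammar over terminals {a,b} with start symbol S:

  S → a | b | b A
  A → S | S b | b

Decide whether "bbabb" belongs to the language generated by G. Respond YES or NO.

CNF form of G:
  S -> T0 A | a | b
  A -> S T0 | T0 A | a | b
  T0 -> b

CYK fill:
  cell(0,0) b: {A,S,T0}  orig:{A,S}
  cell(1,1) b: {A,S,T0}  orig:{A,S}
  cell(2,2) a: {A,S}
  cell(3,3) b: {A,S,T0}  orig:{A,S}
  cell(4,4) b: {A,S,T0}  orig:{A,S}
  cell(0,1) bb: {A,S}
  cell(1,2) ba: {A,S}
  cell(2,3) ab: {A}
  cell(3,4) bb: {A,S}
  cell(0,2) bba: {A,S}
  cell(1,3) bab: {A,S}
  cell(2,4) abb: ∅
  cell(0,3) bbab: {A,S}
  cell(1,4) babb: {A}
  cell(0,4) bbabb: {A,S}

S ∈ T[0,4] ⇒ YES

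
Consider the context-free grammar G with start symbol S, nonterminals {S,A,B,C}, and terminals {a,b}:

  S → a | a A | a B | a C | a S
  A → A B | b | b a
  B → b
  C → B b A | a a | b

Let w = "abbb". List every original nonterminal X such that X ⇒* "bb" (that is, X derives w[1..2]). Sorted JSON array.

CNF form of G:
  S -> T1 A | T1 B | T1 C | T1 S | a
  A -> A B | T0 T1 | b
  B -> b
  C -> B X2 | T1 T1 | b
  T0 -> b
  T1 -> a
  X2 -> T0 A

Fill CYK table bottom-up (cells [i..j] with 1 ≤ i ≤ j ≤ 2 only):
  cell(1,1) b: {A,B,C,T0}  orig:{A,B,C}
  cell(2,2) b: {A,B,C,T0}  orig:{A,B,C}
  cell(1,2) bb: {A,X2}  orig:{A}

Original NTs in T[1,2] deriving "bb": ["A"]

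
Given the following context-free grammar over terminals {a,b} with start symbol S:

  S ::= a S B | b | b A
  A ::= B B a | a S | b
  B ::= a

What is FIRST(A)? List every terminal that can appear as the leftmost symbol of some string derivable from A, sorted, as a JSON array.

FIRST sets, iterate to fixpoint:
pass 1:
  A via A→a S: +{a}
  A via A→b: +{b}
  B via B→a: +{a}
  S via S→a S B: +{a}
  S via S→b: +{b}
  FIRST(S)={a,b}  FIRST(A)={a,b}  FIRST(B)={a}
pass 2: done
  FIRST(S)={a,b}  FIRST(A)={a,b}  FIRST(B)={a}

FIRST(A) = ["a", "b"]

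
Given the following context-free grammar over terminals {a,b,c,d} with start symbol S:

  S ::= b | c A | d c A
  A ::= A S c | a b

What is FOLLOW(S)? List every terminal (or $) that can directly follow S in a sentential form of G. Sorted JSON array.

FIRST sets, iterate to fixpoint:
round 1:
  A via A→a b: +{a}
  S via S→b: +{b}
  S via S→c A: +{c}
  S via S→d c A: +{d}
  S: {b,c,d}  A: {a}
round 2: — fixpoint
  S: {b,c,d}  A: {a}

FOLLOW sets:
seed FOLLOW(S) with $
[1]
  A→A S c: FOLLOW(A) ⊇ FIRST(S) = {b,c,d}; new: +{b,c,d}
  A→A S c: FOLLOW(S) ⊇ FIRST(c) = {c}; new: +{c}
  S→c A: FOLLOW(A) ⊇ FOLLOW(S) ⊇ {$,c}; new: +{$}
  FOLLOW[S]={$,c}  FOLLOW[A]={$,b,c,d}
[2] (no change)
  FOLLOW[S]={$,c}  FOLLOW[A]={$,b,c,d}

FOLLOW(S) = ["$", "c"]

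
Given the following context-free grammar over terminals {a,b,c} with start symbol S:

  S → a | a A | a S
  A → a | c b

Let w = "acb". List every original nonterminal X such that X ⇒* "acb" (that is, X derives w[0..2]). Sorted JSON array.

CNF form of G:
  S -> T2 A | T2 S | a
  A -> T0 T1 | a
  T0 -> c
  T1 -> b
  T2 -> a

Fill CYK table bottom-up (cells [i..j] with 0 ≤ i ≤ j ≤ 2 only):
  T[0,0] 'a' = {A,S,T2}  orig:{A,S}
  T[1,1] 'c' = {T0}  orig:{}
  T[2,2] 'b' = {T1}  orig:{}
  T[0,1] 'ac' = ∅
  T[1,2] 'cb' = {A}
  T[0,2] 'acb' = {S}

Original NTs in T[0,2] deriving "acb": ["S"]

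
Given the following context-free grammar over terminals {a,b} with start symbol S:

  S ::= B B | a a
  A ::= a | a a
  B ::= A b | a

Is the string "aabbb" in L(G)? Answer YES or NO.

Convert to CNF:
  S -> B B | T0 T0
  A -> T0 T0 | a
  B -> A T1 | a
  T0 -> a
  T1 -> b

Fill CYK table bottom-up:
  cell(0,0) a: {A,B,T0}  orig:{A,B}
  cell(1,1) a: {A,B,T0}  orig:{A,B}
  cell(2,2) b: {T1}  orig:{}
  cell(3,3) b: {T1}  orig:{}
  cell(4,4) b: {T1}  orig:{}
  cell(0,1) aa: {A,S}
  cell(1,2) ab: {B}
  cell(2,3) bb: ∅
  cell(3,4) bb: ∅
  cell(0,2) aab: {B,S}
  cell(1,3) abb: ∅
  cell(2,4) bbb: ∅
  cell(0,3) aabb: ∅
  cell(1,4) abbb: ∅
  cell(0,4) aabbb: ∅

S ∉ T[0,4] ⇒ NO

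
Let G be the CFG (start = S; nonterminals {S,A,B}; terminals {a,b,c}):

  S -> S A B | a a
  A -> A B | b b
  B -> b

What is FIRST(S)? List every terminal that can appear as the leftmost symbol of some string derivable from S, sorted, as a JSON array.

FIRST iteration:
[1]
  A via A→b b: +{b}
  B via B→b: +{b}
  S via S→a a: +{a}
  FIRST(S)={a}  FIRST(A)={b}  FIRST(B)={b}
[2] (stable)
  FIRST(S)={a}  FIRST(A)={b}  FIRST(B)={b}

FIRST(S) = ["a"]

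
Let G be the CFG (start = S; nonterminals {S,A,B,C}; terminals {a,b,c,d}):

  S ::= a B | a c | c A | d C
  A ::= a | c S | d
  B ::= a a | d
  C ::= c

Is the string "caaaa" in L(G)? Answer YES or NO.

CNF form of G:
  S -> T0 A | T1 B | T1 T0 | T2 C
  A -> T0 S | a | d
  B -> T1 T1 | d
  C -> c
  T0 -> c
  T1 -> a
  T2 -> d

CYK fill:
  [0..0]={C,T0}  "c"  orig:{C}
  [1..1]={A,T1}  "a"  orig:{A}
  [2..2]={A,T1}  "a"  orig:{A}
  [3..3]={A,T1}  "a"  orig:{A}
  [4..4]={A,T1}  "a"  orig:{A}
  [0..1]={S}  "ca"
  [1..2]={B}  "aa"
  [2..3]={B}  "aa"
  [3..4]={B}  "aa"
  [0..2]=∅  "caa"
  [1..3]={S}  "aaa"
  [2..4]={S}  "aaa"
  [0..3]={A}  "caaa"
  [1..4]=∅  "aaaa"
  [0..4]=∅  "caaaa"

S ∉ T[0,4] ⇒ NO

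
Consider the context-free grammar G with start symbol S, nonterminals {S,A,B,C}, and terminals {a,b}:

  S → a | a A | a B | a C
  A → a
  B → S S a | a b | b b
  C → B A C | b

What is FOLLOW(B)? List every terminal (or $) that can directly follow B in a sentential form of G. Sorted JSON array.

Compute FIRST by fixpoint:
iter 1:
  A via A→a: +{a}
  B via B→a b: +{a}
  B via B→b b: +{b}
  C via C→B A C: +{a,b}
  S via S→a: +{a}
  FIRST[S]={a}  FIRST[A]={a}  FIRST[B]={a,b}  FIRST[C]={a,b}
iter 2: (no change)
  FIRST[S]={a}  FIRST[A]={a}  FIRST[B]={a,b}  FIRST[C]={a,b}

FOLLOW iteration:
seed FOLLOW(S) with $
iter 1:
  B→S S a: FOLLOW(S) ⊇ FIRST(S) = {a}; new: +{a}
  C→B A C: FOLLOW(B) ⊇ FIRST(A) = {a}; new: +{a}
  C→B A C: FOLLOW(A) ⊇ FIRST(C) = {a,b}; new: +{a,b}
  S→a A: FOLLOW(A) ⊇ FOLLOW(S) ⊇ {$,a}; new: +{$}
  S→a B: FOLLOW(B) ⊇ FOLLOW(S) ⊇ {$,a}; new: +{$}
  S→a C: FOLLOW(C) ⊇ FOLLOW(S) ⊇ {$,a}; new: +{$,a}
  FOLLOW(S)={$,a}  FOLLOW(A)={$,a,b}  FOLLOW(B)={$,a}  FOLLOW(C)={$,a}
iter 2: (stable)
  FOLLOW(S)={$,a}  FOLLOW(A)={$,a,b}  FOLLOW(B)={$,a}  FOLLOW(C)={$,a}

FOLLOW(B) = ["$", "a"]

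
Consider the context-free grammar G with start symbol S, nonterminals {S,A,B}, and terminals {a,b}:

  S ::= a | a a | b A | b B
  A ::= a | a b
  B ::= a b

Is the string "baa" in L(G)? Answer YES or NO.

Convert to CNF:
  S -> T0 T0 | T1 A | T1 B | a
  A -> T0 T1 | a
  B -> T0 T1
  T0 -> a
  T1 -> b

CYK fill:
  cell(0,0) b: {T1}  orig:{}
  cell(1,1) a: {A,S,T0}  orig:{A,S}
  cell(2,2) a: {A,S,T0}  orig:{A,S}
  cell(0,1) ba: {S}
  cell(1,2) aa: {S}
  cell(0,2) baa: ∅

S ∉ T[0,2] ⇒ NO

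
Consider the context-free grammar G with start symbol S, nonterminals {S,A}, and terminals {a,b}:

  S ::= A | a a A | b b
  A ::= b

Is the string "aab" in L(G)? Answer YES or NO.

Convert to CNF:
  S -> T0 X2 | T1 T1 | b
  A -> b
  T0 -> a
  T1 -> b
  X2 -> T0 A

CYK table (by increasing span):
  T[0,0] 'a' = {T0}  orig:{}
  T[1,1] 'a' = {T0}  orig:{}
  T[2,2] 'b' = {A,S,T1}  orig:{A,S}
  T[0,1] 'aa' = ∅
  T[1,2] 'ab' = {X2}  orig:{}
  T[0,2] 'aab' = {S}

S ∈ T[0,2] ⇒ YES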